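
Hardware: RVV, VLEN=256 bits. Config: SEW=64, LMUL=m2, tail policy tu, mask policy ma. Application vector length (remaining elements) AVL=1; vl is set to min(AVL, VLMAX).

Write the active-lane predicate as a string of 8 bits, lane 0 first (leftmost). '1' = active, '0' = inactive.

predicate = 10000000

lanes per group: 256·2/64 = 8
AVL=1 ≤ VLMAX=8, so vl = 1
bits (lane 0 leftmost): 10000000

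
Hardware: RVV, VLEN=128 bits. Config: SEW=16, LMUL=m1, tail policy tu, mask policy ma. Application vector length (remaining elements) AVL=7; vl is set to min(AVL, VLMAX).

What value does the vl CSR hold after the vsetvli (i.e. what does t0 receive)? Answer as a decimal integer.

lanes per group: 128·1/16 = 8
vl ← min(7, 8) = 7

vl = 7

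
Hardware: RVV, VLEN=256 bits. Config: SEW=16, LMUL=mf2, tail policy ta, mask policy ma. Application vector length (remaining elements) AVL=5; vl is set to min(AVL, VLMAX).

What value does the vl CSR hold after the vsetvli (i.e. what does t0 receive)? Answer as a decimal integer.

vl = 5

VLMAX = (256 × 1/2) / 16 = 8 lanes
vl ← min(5, 8) = 5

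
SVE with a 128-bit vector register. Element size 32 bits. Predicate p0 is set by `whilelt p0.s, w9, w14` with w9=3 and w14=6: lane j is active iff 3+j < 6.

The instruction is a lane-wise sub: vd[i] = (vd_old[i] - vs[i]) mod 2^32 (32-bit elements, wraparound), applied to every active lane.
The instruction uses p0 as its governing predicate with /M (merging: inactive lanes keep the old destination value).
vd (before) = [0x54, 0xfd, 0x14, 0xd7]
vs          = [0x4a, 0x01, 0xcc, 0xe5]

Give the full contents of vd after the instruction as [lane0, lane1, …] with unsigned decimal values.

vd = [10, 252, 4294967112, 215]

lane count: 128 div 32 = 4
p0[j] = (3+j < 6); true for j=0..2 → 3 lanes set
  i=0: sub(0x54,0x4a) → 10
  i=1: sub(0xfd,0x01) → 252
  i=2: sub(0x14,0xcc) → 4294967112
  i=3: tail/keep → 215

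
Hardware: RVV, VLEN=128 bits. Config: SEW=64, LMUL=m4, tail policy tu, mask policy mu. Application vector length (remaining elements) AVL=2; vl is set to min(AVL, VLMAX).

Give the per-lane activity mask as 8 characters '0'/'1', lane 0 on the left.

predicate = 11000000

VLMAX = (128 × 4) / 64 = 8 lanes
AVL=2 ≤ VLMAX=8, so vl = 2
bits (lane 0 leftmost): 11000000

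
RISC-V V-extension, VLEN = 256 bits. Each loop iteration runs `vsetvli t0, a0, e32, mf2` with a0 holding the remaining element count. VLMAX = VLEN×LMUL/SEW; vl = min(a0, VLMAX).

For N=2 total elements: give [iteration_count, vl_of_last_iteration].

VLMAX = VLEN×LMUL/SEW = 256×1/2/32 = 4
iterations = ceil(2/4) = 1; final-pass vl = 2

[iterations, last_vl] = [1, 2]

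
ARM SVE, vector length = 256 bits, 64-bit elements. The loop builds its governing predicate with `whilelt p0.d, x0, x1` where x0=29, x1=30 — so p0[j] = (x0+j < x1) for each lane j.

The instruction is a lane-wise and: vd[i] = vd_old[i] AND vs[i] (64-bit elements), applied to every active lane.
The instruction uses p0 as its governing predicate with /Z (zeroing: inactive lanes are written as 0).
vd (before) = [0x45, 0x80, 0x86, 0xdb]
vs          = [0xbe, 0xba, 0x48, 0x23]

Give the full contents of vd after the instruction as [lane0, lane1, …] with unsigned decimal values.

lane count: 256 div 64 = 4
whilelt: lane j active iff 29+j < 30 → j < 1 → 1 active
lane  0: and(0x45,0xbe) ⇒ 0x04
lane  1: tail/zero ⇒ 0x00
lane  2: tail/zero ⇒ 0x00
lane  3: tail/zero ⇒ 0x00

vd = [4, 0, 0, 0]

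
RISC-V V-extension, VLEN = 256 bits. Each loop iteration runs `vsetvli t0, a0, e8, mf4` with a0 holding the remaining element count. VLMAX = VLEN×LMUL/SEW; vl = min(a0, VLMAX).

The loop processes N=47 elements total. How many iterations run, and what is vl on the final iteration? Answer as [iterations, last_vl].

VLMAX = (256 × 1/4) / 8 = 8 lanes
N=47: ⌈47/8⌉ = 6 iters; last vl = 47 − 5×8 = 7

[iterations, last_vl] = [6, 7]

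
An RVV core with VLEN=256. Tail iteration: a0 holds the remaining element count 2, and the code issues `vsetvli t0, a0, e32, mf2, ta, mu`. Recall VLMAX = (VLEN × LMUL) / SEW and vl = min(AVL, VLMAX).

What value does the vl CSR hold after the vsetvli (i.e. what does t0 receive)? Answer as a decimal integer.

vl = 2

VLMAX = VLEN×LMUL/SEW = 256×1/2/32 = 4
vl = min(AVL, VLMAX) = min(2, 4) = 2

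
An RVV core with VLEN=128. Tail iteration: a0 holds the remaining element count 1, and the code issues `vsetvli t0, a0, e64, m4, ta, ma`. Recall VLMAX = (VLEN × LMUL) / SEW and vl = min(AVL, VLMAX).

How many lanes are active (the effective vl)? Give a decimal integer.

vl = 1

lanes per group: 128·4/64 = 8
vl ← min(1, 8) = 1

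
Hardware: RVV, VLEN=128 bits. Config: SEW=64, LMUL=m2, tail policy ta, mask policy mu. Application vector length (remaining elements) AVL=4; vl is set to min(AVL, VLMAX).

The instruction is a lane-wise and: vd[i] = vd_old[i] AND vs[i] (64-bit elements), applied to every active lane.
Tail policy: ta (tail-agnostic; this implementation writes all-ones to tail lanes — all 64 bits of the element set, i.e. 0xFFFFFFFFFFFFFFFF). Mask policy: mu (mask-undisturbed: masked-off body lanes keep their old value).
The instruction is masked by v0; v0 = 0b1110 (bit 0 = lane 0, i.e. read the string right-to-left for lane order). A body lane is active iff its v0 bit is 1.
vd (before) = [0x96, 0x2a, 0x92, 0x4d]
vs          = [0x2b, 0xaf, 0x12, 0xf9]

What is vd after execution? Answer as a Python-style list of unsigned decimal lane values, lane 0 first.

vd = [150, 42, 18, 73]

lanes per group: 128·2/64 = 4
vl ← min(4, 4) = 4
  i=0: mask-off/keep → 150
  i=1: and(0x2a,0xaf) → 42
  i=2: and(0x92,0x12) → 18
  i=3: and(0x4d,0xf9) → 73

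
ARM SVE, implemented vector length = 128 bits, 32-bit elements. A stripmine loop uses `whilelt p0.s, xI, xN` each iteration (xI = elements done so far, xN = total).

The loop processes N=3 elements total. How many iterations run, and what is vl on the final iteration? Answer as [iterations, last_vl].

[iterations, last_vl] = [1, 3]

register lanes = 128/32 = 4
N=3: ⌈3/4⌉ = 1 iters; last vl = 3 − 0×4 = 3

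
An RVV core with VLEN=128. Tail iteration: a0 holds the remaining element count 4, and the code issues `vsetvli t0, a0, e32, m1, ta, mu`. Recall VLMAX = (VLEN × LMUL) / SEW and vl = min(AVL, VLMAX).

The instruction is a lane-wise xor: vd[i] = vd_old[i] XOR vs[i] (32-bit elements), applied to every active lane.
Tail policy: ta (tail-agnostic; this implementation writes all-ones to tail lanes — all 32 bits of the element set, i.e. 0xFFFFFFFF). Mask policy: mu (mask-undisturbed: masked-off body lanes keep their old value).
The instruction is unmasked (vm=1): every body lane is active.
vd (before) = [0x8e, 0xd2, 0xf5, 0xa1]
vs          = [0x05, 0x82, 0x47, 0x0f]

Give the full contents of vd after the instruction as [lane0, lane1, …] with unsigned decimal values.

VLMAX = (128 × 1) / 32 = 4 lanes
vl ← min(4, 4) = 4
  i=0: xor(0x8e,0x05) → 139
  i=1: xor(0xd2,0x82) → 80
  i=2: xor(0xf5,0x47) → 178
  i=3: xor(0xa1,0x0f) → 174

vd = [139, 80, 178, 174]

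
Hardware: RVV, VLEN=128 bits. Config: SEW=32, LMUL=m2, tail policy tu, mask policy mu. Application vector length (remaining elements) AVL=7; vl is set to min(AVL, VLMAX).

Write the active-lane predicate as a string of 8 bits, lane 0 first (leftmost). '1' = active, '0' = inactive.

predicate = 11111110

lanes per group: 128·2/32 = 8
AVL=7 ≤ VLMAX=8, so vl = 7
bits (lane 0 leftmost): 11111110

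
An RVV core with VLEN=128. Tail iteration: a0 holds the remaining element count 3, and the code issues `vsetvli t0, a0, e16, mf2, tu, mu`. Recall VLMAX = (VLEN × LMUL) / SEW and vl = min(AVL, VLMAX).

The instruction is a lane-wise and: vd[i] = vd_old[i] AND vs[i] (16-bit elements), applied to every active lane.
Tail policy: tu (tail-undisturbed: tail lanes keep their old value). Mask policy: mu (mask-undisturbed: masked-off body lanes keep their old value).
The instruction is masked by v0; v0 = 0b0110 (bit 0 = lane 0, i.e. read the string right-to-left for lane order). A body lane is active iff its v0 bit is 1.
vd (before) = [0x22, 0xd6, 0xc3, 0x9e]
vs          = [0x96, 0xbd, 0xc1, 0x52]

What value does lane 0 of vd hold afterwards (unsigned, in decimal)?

lanes per group: 128·1/2/16 = 4
AVL=3 ≤ VLMAX=4, so vl = 3
[0] mask-off/keep = 0x22
[1] and(0xd6,0xbd) = 0x94
[2] and(0xc3,0xc1) = 0xc1
[3] tail/keep = 0x9e

vd[0] = 34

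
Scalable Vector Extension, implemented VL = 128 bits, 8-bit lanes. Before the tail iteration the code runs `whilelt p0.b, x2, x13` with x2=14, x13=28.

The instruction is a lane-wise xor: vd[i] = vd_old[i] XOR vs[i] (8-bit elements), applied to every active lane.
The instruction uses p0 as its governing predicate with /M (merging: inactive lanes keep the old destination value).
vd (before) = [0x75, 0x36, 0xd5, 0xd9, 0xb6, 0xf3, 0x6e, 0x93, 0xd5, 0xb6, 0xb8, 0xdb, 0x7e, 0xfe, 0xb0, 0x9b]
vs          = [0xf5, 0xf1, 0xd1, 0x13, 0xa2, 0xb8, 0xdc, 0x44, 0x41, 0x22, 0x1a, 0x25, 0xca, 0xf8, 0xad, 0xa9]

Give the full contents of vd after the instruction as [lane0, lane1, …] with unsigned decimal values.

vd = [128, 199, 4, 202, 20, 75, 178, 215, 148, 148, 162, 254, 180, 6, 176, 155]

lane count: 128 div 8 = 16
p0[j] = (14+j < 28); true for j=0..13 → 14 lanes set
[0] xor(0x75,0xf5) = 0x80
[1] xor(0x36,0xf1) = 0xc7
[2] xor(0xd5,0xd1) = 0x04
[3] xor(0xd9,0x13) = 0xca
[4] xor(0xb6,0xa2) = 0x14
[5] xor(0xf3,0xb8) = 0x4b
[6] xor(0x6e,0xdc) = 0xb2
[7] xor(0x93,0x44) = 0xd7
[8] xor(0xd5,0x41) = 0x94
[9] xor(0xb6,0x22) = 0x94
[10] xor(0xb8,0x1a) = 0xa2
[11] xor(0xdb,0x25) = 0xfe
[12] xor(0x7e,0xca) = 0xb4
[13] xor(0xfe,0xf8) = 0x06
[14] tail/keep = 0xb0
[15] tail/keep = 0x9b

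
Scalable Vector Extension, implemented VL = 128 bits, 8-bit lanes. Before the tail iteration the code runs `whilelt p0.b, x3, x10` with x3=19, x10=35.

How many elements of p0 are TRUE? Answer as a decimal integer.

vl = 16

register lanes = 128/8 = 16
active while 19+j < 35, i.e. j ∈ [0,16) capped at 16 ⇒ 16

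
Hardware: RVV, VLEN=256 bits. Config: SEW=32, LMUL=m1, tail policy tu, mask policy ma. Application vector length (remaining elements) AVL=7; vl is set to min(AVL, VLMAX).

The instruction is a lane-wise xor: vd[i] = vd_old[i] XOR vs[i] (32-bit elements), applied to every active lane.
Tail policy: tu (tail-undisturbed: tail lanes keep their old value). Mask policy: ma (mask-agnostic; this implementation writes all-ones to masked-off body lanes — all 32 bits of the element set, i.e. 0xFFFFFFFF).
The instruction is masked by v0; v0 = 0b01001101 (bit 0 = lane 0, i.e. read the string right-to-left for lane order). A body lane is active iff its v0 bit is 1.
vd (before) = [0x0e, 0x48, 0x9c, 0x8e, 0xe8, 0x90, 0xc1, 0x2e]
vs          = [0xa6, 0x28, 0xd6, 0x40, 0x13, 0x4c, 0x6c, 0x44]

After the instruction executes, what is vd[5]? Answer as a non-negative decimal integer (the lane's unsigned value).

vd[5] = 4294967295

lanes per group: 256·1/32 = 8
vl = min(AVL, VLMAX) = min(7, 8) = 7
[0] xor(0x0e,0xa6) = 0xa8
[1] mask-off/ones = 0xffffffff
[2] xor(0x9c,0xd6) = 0x4a
[3] xor(0x8e,0x40) = 0xce
[4] mask-off/ones = 0xffffffff
[5] mask-off/ones = 0xffffffff
[6] xor(0xc1,0x6c) = 0xad
[7] tail/keep = 0x2e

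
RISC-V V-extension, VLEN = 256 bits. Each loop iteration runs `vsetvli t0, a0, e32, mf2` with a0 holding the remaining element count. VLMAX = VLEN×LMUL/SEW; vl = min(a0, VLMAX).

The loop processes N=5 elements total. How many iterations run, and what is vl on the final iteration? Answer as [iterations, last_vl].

[iterations, last_vl] = [2, 1]

VLMAX = (256 × 1/2) / 32 = 4 lanes
N=5: ⌈5/4⌉ = 2 iters; last vl = 5 − 1×4 = 1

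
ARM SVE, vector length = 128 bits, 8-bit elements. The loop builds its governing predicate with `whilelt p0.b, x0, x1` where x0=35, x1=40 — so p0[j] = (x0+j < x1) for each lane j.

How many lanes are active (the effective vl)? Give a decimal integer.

128-bit reg / 8-bit elem → 16 lanes
p0[j] = (35+j < 40); true for j=0..4 → 5 lanes set

vl = 5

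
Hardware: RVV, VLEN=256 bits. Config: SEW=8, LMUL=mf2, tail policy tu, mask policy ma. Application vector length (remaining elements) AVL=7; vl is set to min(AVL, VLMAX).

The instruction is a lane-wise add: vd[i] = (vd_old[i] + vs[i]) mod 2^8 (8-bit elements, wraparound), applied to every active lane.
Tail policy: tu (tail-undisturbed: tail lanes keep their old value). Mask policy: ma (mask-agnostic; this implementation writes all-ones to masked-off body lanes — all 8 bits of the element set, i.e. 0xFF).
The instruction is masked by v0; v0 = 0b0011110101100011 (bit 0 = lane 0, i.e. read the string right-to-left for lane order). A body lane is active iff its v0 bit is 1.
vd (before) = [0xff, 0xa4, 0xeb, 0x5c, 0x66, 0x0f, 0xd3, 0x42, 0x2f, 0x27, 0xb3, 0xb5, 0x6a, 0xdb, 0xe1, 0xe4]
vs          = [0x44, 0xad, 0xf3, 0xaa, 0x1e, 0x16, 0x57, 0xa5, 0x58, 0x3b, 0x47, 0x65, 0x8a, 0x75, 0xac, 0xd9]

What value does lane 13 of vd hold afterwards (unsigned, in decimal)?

VLMAX = (256 × 1/2) / 8 = 16 lanes
AVL=7 ≤ VLMAX=16, so vl = 7
[0] add(0xff,0x44) = 0x43
[1] add(0xa4,0xad) = 0x51
[2] mask-off/ones = 0xff
[3] mask-off/ones = 0xff
[4] mask-off/ones = 0xff
[5] add(0x0f,0x16) = 0x25
[6] add(0xd3,0x57) = 0x2a
[7] tail/keep = 0x42
[8] tail/keep = 0x2f
[9] tail/keep = 0x27
[10] tail/keep = 0xb3
[11] tail/keep = 0xb5
[12] tail/keep = 0x6a
[13] tail/keep = 0xdb
[14] tail/keep = 0xe1
[15] tail/keep = 0xe4

vd[13] = 219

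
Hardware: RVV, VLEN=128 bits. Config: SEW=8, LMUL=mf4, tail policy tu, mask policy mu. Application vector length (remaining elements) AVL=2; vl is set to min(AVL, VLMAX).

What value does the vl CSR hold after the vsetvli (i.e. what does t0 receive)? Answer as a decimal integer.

lanes per group: 128·1/4/8 = 4
vl = min(AVL, VLMAX) = min(2, 4) = 2

vl = 2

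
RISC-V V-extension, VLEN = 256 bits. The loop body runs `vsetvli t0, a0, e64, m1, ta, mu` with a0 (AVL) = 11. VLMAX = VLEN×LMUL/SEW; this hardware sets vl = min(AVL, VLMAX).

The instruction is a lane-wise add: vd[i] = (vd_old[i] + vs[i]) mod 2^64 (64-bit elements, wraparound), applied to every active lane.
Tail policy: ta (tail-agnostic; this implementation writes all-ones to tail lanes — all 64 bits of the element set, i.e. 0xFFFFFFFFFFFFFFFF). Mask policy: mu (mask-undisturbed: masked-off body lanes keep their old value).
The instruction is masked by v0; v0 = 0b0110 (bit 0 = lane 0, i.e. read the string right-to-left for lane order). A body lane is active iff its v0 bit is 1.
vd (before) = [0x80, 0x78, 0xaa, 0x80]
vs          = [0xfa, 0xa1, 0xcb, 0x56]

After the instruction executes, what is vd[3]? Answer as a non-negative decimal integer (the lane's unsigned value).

VLMAX = (256 × 1) / 64 = 4 lanes
AVL=11 > VLMAX=4, so vl = 4
[0] mask-off/keep = 0x80
[1] add(0x78,0xa1) = 0x119
[2] add(0xaa,0xcb) = 0x175
[3] mask-off/keep = 0x80

vd[3] = 128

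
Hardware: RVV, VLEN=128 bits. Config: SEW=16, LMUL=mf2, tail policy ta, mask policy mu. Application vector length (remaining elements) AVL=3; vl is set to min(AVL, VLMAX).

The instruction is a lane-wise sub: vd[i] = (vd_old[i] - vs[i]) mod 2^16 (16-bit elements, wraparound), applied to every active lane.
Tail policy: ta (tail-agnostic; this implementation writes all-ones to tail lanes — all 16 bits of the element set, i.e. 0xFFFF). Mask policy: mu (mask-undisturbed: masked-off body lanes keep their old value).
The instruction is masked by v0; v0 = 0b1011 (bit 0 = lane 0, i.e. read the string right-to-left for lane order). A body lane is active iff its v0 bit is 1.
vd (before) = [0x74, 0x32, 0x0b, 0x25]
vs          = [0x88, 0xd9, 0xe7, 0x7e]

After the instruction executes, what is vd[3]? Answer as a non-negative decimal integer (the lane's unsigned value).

vd[3] = 65535

lanes per group: 128·1/2/16 = 4
vl = min(AVL, VLMAX) = min(3, 4) = 3
  i=0: sub(0x74,0x88) → 65516
  i=1: sub(0x32,0xd9) → 65369
  i=2: mask-off/keep → 11
  i=3: tail/ones → 65535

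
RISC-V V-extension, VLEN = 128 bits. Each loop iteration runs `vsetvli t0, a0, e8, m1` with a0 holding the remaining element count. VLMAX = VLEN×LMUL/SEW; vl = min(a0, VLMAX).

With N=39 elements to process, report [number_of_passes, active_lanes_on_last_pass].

lanes per group: 128·1/8 = 16
39 elements at 16/iter → 3 passes, remainder 7 on the last

[iterations, last_vl] = [3, 7]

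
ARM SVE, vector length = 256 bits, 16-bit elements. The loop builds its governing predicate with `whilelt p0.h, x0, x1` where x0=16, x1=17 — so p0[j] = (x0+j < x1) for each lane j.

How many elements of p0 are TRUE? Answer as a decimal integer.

256-bit reg / 16-bit elem → 16 lanes
p0[j] = (16+j < 17); true for j=0..0 → 1 lanes set

vl = 1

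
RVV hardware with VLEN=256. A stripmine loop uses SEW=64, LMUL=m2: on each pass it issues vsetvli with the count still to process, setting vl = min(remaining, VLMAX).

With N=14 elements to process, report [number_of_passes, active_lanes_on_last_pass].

lanes per group: 256·2/64 = 8
N=14: ⌈14/8⌉ = 2 iters; last vl = 14 − 1×8 = 6

[iterations, last_vl] = [2, 6]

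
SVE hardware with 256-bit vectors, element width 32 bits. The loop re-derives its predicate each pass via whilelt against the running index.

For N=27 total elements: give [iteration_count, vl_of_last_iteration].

register lanes = 256/32 = 8
N=27: ⌈27/8⌉ = 4 iters; last vl = 27 − 3×8 = 3

[iterations, last_vl] = [4, 3]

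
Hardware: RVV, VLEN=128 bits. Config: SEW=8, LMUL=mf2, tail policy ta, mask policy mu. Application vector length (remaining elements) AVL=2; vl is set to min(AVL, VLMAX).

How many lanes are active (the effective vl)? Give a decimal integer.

vl = 2

VLMAX = (128 × 1/2) / 8 = 8 lanes
vl ← min(2, 8) = 2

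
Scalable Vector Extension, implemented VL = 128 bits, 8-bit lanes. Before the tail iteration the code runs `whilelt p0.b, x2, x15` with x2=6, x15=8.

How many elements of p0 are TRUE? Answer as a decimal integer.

vl = 2

register lanes = 128/8 = 16
p0[j] = (6+j < 8); true for j=0..1 → 2 lanes set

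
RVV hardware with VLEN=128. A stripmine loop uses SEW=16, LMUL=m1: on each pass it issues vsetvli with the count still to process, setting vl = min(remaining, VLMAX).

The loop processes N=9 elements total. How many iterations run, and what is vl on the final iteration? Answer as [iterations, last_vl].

VLMAX = (128 × 1) / 16 = 8 lanes
iterations = ceil(9/8) = 2; final-pass vl = 1

[iterations, last_vl] = [2, 1]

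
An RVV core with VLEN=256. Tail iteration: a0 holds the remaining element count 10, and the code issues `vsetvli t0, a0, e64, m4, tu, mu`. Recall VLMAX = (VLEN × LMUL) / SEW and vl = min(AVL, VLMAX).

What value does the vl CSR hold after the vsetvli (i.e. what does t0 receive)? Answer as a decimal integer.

lanes per group: 256·4/64 = 16
AVL=10 ≤ VLMAX=16, so vl = 10

vl = 10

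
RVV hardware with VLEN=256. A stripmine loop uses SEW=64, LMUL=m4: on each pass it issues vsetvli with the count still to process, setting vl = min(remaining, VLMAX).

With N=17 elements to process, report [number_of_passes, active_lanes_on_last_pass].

[iterations, last_vl] = [2, 1]

VLMAX = VLEN×LMUL/SEW = 256×4/64 = 16
N=17: ⌈17/16⌉ = 2 iters; last vl = 17 − 1×16 = 1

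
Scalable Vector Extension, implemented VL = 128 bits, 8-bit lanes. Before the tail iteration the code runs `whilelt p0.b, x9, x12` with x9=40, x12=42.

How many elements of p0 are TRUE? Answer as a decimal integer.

register lanes = 128/8 = 16
p0[j] = (40+j < 42); true for j=0..1 → 2 lanes set

vl = 2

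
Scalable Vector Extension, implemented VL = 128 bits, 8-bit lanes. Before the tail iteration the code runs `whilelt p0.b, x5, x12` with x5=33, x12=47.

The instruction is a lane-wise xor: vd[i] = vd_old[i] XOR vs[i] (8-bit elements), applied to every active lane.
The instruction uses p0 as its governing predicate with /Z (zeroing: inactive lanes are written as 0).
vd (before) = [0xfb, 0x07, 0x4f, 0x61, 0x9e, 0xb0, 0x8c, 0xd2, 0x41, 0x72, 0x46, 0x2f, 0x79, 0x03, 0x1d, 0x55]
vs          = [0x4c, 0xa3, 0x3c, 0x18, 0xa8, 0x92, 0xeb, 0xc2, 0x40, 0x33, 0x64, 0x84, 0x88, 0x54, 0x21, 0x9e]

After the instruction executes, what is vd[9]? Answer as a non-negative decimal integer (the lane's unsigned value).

lane count: 128 div 8 = 16
active while 33+j < 47, i.e. j ∈ [0,14) capped at 16 ⇒ 14
lane  0: xor(0xfb,0x4c) ⇒ 0xb7
lane  1: xor(0x07,0xa3) ⇒ 0xa4
lane  2: xor(0x4f,0x3c) ⇒ 0x73
lane  3: xor(0x61,0x18) ⇒ 0x79
lane  4: xor(0x9e,0xa8) ⇒ 0x36
lane  5: xor(0xb0,0x92) ⇒ 0x22
lane  6: xor(0x8c,0xeb) ⇒ 0x67
lane  7: xor(0xd2,0xc2) ⇒ 0x10
lane  8: xor(0x41,0x40) ⇒ 0x01
lane  9: xor(0x72,0x33) ⇒ 0x41
lane 10: xor(0x46,0x64) ⇒ 0x22
lane 11: xor(0x2f,0x84) ⇒ 0xab
lane 12: xor(0x79,0x88) ⇒ 0xf1
lane 13: xor(0x03,0x54) ⇒ 0x57
lane 14: tail/zero ⇒ 0x00
lane 15: tail/zero ⇒ 0x00

vd[9] = 65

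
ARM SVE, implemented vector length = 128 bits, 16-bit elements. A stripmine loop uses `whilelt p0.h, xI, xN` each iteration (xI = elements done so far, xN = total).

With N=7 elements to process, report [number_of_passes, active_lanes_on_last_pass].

[iterations, last_vl] = [1, 7]

128-bit reg / 16-bit elem → 8 lanes
N=7: ⌈7/8⌉ = 1 iters; last vl = 7 − 0×8 = 7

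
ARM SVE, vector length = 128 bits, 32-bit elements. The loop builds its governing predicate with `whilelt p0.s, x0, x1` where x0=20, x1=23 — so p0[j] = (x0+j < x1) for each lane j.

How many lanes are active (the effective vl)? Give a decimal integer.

lane count: 128 div 32 = 4
whilelt: lane j active iff 20+j < 23 → j < 3 → 3 active

vl = 3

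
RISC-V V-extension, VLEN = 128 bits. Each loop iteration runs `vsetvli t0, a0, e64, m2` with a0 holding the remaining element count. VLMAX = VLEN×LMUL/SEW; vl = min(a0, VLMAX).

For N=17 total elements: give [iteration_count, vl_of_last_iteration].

[iterations, last_vl] = [5, 1]

VLMAX = VLEN×LMUL/SEW = 128×2/64 = 4
iterations = ceil(17/4) = 5; final-pass vl = 1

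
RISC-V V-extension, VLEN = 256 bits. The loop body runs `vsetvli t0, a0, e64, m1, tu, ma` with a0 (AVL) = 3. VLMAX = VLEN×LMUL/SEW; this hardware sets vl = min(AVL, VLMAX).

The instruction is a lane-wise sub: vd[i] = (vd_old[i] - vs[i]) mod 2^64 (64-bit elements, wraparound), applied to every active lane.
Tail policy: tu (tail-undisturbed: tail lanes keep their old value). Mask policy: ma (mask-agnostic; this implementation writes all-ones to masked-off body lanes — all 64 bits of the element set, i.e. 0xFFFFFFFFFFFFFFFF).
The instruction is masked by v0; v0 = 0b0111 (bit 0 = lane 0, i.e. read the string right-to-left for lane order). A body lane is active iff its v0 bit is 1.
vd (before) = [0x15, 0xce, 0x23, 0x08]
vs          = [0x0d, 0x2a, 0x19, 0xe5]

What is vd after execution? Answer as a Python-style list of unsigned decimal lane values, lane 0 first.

vd = [8, 164, 10, 8]

lanes per group: 256·1/64 = 4
vl ← min(3, 4) = 3
[0] sub(0x15,0x0d) = 0x08
[1] sub(0xce,0x2a) = 0xa4
[2] sub(0x23,0x19) = 0x0a
[3] tail/keep = 0x08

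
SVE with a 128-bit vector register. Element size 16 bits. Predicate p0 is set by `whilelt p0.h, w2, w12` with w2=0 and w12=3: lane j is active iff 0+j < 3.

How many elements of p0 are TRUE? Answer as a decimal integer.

register lanes = 128/16 = 8
whilelt: lane j active iff 0+j < 3 → j < 3 → 3 active

vl = 3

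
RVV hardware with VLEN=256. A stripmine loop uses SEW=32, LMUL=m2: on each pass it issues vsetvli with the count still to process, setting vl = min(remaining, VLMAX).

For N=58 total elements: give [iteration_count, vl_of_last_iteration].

[iterations, last_vl] = [4, 10]

VLMAX = VLEN×LMUL/SEW = 256×2/32 = 16
N=58: ⌈58/16⌉ = 4 iters; last vl = 58 − 3×16 = 10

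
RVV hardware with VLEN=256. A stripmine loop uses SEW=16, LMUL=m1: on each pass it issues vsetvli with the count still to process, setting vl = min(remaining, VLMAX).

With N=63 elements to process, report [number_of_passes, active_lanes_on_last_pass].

lanes per group: 256·1/16 = 16
N=63: ⌈63/16⌉ = 4 iters; last vl = 63 − 3×16 = 15

[iterations, last_vl] = [4, 15]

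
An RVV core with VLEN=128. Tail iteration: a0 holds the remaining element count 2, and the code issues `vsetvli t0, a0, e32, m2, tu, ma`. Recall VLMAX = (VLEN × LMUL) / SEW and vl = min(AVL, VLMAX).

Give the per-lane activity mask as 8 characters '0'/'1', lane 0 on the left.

VLMAX = (128 × 2) / 32 = 8 lanes
vl = min(AVL, VLMAX) = min(2, 8) = 2
bits (lane 0 leftmost): 11000000

predicate = 11000000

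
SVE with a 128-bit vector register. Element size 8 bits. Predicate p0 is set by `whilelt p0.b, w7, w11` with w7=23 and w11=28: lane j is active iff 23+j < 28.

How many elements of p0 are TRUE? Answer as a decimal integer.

vl = 5

128-bit reg / 8-bit elem → 16 lanes
whilelt: lane j active iff 23+j < 28 → j < 5 → 5 active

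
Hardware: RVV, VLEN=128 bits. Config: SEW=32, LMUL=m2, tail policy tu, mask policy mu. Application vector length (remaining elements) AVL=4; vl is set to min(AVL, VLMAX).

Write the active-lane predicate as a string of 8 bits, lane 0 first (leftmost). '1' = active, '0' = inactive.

VLMAX = (128 × 2) / 32 = 8 lanes
AVL=4 ≤ VLMAX=8, so vl = 4
bits (lane 0 leftmost): 11110000

predicate = 11110000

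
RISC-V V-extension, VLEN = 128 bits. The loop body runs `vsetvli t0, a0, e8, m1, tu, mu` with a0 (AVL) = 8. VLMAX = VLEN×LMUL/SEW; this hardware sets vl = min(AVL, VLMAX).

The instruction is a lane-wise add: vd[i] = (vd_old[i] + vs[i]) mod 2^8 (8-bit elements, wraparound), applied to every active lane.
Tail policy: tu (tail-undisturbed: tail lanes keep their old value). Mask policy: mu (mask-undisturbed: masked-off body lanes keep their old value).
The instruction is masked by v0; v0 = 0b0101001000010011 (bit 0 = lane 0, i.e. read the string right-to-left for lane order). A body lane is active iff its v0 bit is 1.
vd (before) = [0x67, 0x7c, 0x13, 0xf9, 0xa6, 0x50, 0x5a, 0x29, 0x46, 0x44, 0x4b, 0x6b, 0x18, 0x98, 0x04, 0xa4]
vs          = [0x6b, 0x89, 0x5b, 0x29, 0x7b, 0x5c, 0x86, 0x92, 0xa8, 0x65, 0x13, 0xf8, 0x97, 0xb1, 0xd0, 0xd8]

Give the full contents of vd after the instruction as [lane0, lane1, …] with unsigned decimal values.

vd = [210, 5, 19, 249, 33, 80, 90, 41, 70, 68, 75, 107, 24, 152, 4, 164]

lanes per group: 128·1/8 = 16
vl ← min(8, 16) = 8
[0] add(0x67,0x6b) = 0xd2
[1] add(0x7c,0x89) = 0x05
[2] mask-off/keep = 0x13
[3] mask-off/keep = 0xf9
[4] add(0xa6,0x7b) = 0x21
[5] mask-off/keep = 0x50
[6] mask-off/keep = 0x5a
[7] mask-off/keep = 0x29
[8] tail/keep = 0x46
[9] tail/keep = 0x44
[10] tail/keep = 0x4b
[11] tail/keep = 0x6b
[12] tail/keep = 0x18
[13] tail/keep = 0x98
[14] tail/keep = 0x04
[15] tail/keep = 0xa4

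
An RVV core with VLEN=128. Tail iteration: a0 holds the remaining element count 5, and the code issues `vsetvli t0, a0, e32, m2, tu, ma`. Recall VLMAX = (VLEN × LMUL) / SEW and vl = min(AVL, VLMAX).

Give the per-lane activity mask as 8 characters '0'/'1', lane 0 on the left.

VLMAX = VLEN×LMUL/SEW = 128×2/32 = 8
AVL=5 ≤ VLMAX=8, so vl = 5
bits (lane 0 leftmost): 11111000

predicate = 11111000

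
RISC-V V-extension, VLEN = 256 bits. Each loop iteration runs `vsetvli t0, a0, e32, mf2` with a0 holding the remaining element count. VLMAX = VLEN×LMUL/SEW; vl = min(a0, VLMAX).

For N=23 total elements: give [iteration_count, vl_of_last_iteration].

VLMAX = VLEN×LMUL/SEW = 256×1/2/32 = 4
N=23: ⌈23/4⌉ = 6 iters; last vl = 23 − 5×4 = 3

[iterations, last_vl] = [6, 3]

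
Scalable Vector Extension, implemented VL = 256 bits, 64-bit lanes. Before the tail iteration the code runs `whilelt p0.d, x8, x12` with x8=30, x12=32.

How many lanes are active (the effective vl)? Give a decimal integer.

register lanes = 256/64 = 4
active while 30+j < 32, i.e. j ∈ [0,2) capped at 4 ⇒ 2

vl = 2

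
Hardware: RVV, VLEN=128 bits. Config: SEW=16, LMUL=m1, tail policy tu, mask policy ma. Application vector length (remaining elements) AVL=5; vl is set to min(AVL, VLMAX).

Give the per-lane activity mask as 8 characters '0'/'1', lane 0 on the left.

predicate = 11111000

lanes per group: 128·1/16 = 8
vl ← min(5, 8) = 5
bits (lane 0 leftmost): 11111000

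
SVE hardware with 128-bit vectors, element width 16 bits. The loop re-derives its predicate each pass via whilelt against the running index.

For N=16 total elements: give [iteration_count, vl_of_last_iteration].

lane count: 128 div 16 = 8
N=16: ⌈16/8⌉ = 2 iters; last vl = 16 − 1×8 = 8

[iterations, last_vl] = [2, 8]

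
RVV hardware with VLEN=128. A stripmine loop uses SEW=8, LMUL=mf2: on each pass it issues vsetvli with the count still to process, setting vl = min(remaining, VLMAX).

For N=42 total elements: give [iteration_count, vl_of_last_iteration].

[iterations, last_vl] = [6, 2]

VLMAX = (128 × 1/2) / 8 = 8 lanes
N=42: ⌈42/8⌉ = 6 iters; last vl = 42 − 5×8 = 2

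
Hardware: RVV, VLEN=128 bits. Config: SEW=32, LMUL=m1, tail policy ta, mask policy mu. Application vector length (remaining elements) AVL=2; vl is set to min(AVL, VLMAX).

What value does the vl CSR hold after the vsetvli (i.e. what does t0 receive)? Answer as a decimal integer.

VLMAX = (128 × 1) / 32 = 4 lanes
vl ← min(2, 4) = 2

vl = 2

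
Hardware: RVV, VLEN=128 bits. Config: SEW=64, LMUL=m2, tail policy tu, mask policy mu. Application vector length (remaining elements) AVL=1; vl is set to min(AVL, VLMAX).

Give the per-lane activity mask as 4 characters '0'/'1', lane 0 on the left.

lanes per group: 128·2/64 = 4
AVL=1 ≤ VLMAX=4, so vl = 1
bits (lane 0 leftmost): 1000

predicate = 1000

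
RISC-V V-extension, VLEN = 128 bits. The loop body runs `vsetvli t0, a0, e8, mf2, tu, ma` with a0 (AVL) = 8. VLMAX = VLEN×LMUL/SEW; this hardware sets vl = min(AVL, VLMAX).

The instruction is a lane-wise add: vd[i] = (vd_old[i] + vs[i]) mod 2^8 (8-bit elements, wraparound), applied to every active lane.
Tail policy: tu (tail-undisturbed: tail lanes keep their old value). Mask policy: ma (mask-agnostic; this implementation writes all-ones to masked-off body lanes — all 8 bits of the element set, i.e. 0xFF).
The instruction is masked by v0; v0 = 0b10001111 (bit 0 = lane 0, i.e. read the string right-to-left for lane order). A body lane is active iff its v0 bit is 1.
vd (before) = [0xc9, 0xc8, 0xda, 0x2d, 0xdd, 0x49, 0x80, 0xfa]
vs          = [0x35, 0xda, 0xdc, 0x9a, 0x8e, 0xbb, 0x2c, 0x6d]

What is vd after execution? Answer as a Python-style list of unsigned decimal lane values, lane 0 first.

vd = [254, 162, 182, 199, 255, 255, 255, 103]

lanes per group: 128·1/2/8 = 8
vl ← min(8, 8) = 8
lane  0: add(0xc9,0x35) ⇒ 0xfe
lane  1: add(0xc8,0xda) ⇒ 0xa2
lane  2: add(0xda,0xdc) ⇒ 0xb6
lane  3: add(0x2d,0x9a) ⇒ 0xc7
lane  4: mask-off/ones ⇒ 0xff
lane  5: mask-off/ones ⇒ 0xff
lane  6: mask-off/ones ⇒ 0xff
lane  7: add(0xfa,0x6d) ⇒ 0x67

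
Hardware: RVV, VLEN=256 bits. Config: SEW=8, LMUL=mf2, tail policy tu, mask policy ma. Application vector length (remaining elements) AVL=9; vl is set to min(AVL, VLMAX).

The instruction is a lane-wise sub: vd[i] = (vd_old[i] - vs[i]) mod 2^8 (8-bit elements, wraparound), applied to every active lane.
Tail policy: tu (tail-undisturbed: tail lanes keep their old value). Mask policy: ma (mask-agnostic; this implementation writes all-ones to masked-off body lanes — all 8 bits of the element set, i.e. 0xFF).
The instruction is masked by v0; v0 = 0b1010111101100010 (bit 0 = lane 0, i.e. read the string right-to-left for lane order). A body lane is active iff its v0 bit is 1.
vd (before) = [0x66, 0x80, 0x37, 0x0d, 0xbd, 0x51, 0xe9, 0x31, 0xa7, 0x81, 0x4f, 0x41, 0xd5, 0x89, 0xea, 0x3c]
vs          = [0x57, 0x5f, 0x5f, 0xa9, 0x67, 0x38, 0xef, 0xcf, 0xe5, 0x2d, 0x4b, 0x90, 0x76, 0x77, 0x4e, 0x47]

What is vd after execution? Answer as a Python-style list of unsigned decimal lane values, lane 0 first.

vd = [255, 33, 255, 255, 255, 25, 250, 255, 194, 129, 79, 65, 213, 137, 234, 60]

VLMAX = (256 × 1/2) / 8 = 16 lanes
AVL=9 ≤ VLMAX=16, so vl = 9
vd[0] mask-off/ones -> 0xff
vd[1] sub(0x80,0x5f) -> 0x21
vd[2] mask-off/ones -> 0xff
vd[3] mask-off/ones -> 0xff
vd[4] mask-off/ones -> 0xff
vd[5] sub(0x51,0x38) -> 0x19
vd[6] sub(0xe9,0xef) -> 0xfa
vd[7] mask-off/ones -> 0xff
vd[8] sub(0xa7,0xe5) -> 0xc2
vd[9] tail/keep -> 0x81
vd[10] tail/keep -> 0x4f
vd[11] tail/keep -> 0x41
vd[12] tail/keep -> 0xd5
vd[13] tail/keep -> 0x89
vd[14] tail/keep -> 0xea
vd[15] tail/keep -> 0x3c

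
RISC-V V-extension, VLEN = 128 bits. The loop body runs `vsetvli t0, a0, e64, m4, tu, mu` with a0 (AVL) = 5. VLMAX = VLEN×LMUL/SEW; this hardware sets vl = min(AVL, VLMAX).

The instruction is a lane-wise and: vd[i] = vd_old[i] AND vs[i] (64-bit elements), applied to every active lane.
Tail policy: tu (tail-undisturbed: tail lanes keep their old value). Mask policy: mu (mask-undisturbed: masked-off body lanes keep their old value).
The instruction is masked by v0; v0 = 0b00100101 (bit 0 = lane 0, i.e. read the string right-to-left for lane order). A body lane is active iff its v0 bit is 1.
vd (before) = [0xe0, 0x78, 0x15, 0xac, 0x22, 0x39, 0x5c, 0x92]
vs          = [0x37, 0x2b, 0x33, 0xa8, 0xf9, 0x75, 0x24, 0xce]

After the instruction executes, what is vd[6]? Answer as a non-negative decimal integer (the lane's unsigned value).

VLMAX = VLEN×LMUL/SEW = 128×4/64 = 8
vl = min(AVL, VLMAX) = min(5, 8) = 5
lane  0: and(0xe0,0x37) ⇒ 0x20
lane  1: mask-off/keep ⇒ 0x78
lane  2: and(0x15,0x33) ⇒ 0x11
lane  3: mask-off/keep ⇒ 0xac
lane  4: mask-off/keep ⇒ 0x22
lane  5: tail/keep ⇒ 0x39
lane  6: tail/keep ⇒ 0x5c
lane  7: tail/keep ⇒ 0x92

vd[6] = 92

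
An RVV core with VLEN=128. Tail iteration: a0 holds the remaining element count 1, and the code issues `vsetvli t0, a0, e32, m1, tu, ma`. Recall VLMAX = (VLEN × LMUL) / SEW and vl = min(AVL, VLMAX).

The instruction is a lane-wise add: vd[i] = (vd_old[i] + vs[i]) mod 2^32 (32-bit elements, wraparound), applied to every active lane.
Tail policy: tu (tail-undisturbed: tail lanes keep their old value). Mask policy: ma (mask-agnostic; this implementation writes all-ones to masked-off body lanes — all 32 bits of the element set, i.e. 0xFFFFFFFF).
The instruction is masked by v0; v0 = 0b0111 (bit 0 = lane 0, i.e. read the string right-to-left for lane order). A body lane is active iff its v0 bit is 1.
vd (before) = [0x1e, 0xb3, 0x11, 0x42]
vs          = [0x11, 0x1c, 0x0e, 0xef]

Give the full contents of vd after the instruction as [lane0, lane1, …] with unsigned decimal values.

vd = [47, 179, 17, 66]

VLMAX = VLEN×LMUL/SEW = 128×1/32 = 4
vl ← min(1, 4) = 1
vd[0] add(0x1e,0x11) -> 0x2f
vd[1] tail/keep -> 0xb3
vd[2] tail/keep -> 0x11
vd[3] tail/keep -> 0x42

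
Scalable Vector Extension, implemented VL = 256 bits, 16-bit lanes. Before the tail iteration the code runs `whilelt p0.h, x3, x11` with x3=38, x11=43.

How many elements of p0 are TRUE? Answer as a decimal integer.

256-bit reg / 16-bit elem → 16 lanes
whilelt: lane j active iff 38+j < 43 → j < 5 → 5 active

vl = 5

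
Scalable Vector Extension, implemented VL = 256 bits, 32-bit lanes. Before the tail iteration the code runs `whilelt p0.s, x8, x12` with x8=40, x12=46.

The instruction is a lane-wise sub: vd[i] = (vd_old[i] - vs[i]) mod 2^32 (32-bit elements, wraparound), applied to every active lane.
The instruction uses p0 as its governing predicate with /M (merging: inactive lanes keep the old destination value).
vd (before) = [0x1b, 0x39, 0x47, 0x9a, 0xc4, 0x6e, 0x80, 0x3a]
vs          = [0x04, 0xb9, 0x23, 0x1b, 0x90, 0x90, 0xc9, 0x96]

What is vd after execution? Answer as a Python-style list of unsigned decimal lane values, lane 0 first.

vd = [23, 4294967168, 36, 127, 52, 4294967262, 128, 58]

256-bit reg / 32-bit elem → 8 lanes
p0[j] = (40+j < 46); true for j=0..5 → 6 lanes set
  i=0: sub(0x1b,0x04) → 23
  i=1: sub(0x39,0xb9) → 4294967168
  i=2: sub(0x47,0x23) → 36
  i=3: sub(0x9a,0x1b) → 127
  i=4: sub(0xc4,0x90) → 52
  i=5: sub(0x6e,0x90) → 4294967262
  i=6: tail/keep → 128
  i=7: tail/keep → 58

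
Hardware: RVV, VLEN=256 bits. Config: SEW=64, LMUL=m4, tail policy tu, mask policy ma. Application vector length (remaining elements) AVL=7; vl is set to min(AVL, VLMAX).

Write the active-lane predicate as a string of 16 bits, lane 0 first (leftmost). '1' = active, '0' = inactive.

VLMAX = (256 × 4) / 64 = 16 lanes
vl ← min(7, 16) = 7
bits (lane 0 leftmost): 1111111000000000

predicate = 1111111000000000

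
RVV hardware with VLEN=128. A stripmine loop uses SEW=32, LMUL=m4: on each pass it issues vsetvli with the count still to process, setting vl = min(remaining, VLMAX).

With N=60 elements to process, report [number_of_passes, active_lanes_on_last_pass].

[iterations, last_vl] = [4, 12]

lanes per group: 128·4/32 = 16
iterations = ceil(60/16) = 4; final-pass vl = 12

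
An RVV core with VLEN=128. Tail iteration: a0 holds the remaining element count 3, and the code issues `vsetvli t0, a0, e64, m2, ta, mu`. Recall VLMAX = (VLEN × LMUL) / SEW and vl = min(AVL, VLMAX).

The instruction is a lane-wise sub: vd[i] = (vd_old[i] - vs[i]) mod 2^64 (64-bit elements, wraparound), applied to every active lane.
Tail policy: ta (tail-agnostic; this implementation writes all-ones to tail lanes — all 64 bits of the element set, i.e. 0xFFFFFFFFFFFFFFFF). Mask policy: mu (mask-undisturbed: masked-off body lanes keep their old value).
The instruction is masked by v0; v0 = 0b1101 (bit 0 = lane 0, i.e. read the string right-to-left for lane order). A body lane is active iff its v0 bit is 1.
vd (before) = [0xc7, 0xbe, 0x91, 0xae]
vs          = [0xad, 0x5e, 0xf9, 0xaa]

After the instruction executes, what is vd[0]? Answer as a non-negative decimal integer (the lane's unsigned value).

vd[0] = 26

VLMAX = (128 × 2) / 64 = 4 lanes
AVL=3 ≤ VLMAX=4, so vl = 3
[0] sub(0xc7,0xad) = 0x1a
[1] mask-off/keep = 0xbe
[2] sub(0x91,0xf9) = 0xffffffffffffff98
[3] tail/ones = 0xffffffffffffffff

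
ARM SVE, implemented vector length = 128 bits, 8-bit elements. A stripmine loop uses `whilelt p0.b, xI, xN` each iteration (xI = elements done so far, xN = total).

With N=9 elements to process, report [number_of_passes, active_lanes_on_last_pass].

128-bit reg / 8-bit elem → 16 lanes
9 elements at 16/iter → 1 passes, remainder 9 on the last

[iterations, last_vl] = [1, 9]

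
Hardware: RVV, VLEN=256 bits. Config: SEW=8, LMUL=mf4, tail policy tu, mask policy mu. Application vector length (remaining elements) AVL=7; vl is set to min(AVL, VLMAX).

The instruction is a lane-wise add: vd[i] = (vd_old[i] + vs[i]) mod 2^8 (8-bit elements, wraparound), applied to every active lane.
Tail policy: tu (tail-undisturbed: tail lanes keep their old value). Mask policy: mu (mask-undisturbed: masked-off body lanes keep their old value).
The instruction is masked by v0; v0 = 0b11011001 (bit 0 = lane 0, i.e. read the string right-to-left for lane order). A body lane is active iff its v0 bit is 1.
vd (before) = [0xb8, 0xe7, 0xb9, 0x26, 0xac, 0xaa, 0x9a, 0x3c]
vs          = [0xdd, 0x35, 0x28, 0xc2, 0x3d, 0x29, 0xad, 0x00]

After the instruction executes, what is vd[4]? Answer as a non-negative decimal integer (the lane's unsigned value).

vd[4] = 233

VLMAX = VLEN×LMUL/SEW = 256×1/4/8 = 8
vl = min(AVL, VLMAX) = min(7, 8) = 7
  i=0: add(0xb8,0xdd) → 149
  i=1: mask-off/keep → 231
  i=2: mask-off/keep → 185
  i=3: add(0x26,0xc2) → 232
  i=4: add(0xac,0x3d) → 233
  i=5: mask-off/keep → 170
  i=6: add(0x9a,0xad) → 71
  i=7: tail/keep → 60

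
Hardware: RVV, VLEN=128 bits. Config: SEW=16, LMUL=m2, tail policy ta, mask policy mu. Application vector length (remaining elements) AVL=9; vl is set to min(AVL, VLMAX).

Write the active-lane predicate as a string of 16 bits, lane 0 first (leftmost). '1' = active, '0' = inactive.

VLMAX = VLEN×LMUL/SEW = 128×2/16 = 16
vl = min(AVL, VLMAX) = min(9, 16) = 9
bits (lane 0 leftmost): 1111111110000000

predicate = 1111111110000000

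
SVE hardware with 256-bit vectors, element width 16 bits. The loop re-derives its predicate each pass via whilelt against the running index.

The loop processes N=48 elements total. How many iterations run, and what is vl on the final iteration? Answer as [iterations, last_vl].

[iterations, last_vl] = [3, 16]

256-bit reg / 16-bit elem → 16 lanes
iterations = ceil(48/16) = 3; final-pass vl = 16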